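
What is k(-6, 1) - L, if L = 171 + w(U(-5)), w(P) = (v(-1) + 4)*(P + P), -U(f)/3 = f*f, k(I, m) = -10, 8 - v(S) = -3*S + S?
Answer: 1319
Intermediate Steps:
v(S) = 8 + 2*S (v(S) = 8 - (-3*S + S) = 8 - (-2)*S = 8 + 2*S)
U(f) = -3*f**2 (U(f) = -3*f*f = -3*f**2)
w(P) = 20*P (w(P) = ((8 + 2*(-1)) + 4)*(P + P) = ((8 - 2) + 4)*(2*P) = (6 + 4)*(2*P) = 10*(2*P) = 20*P)
L = -1329 (L = 171 + 20*(-3*(-5)**2) = 171 + 20*(-3*25) = 171 + 20*(-75) = 171 - 1500 = -1329)
k(-6, 1) - L = -10 - 1*(-1329) = -10 + 1329 = 1319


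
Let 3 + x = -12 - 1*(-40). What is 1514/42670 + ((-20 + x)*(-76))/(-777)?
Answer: 8695489/16577295 ≈ 0.52454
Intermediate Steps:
x = 25 (x = -3 + (-12 - 1*(-40)) = -3 + (-12 + 40) = -3 + 28 = 25)
1514/42670 + ((-20 + x)*(-76))/(-777) = 1514/42670 + ((-20 + 25)*(-76))/(-777) = 1514*(1/42670) + (5*(-76))*(-1/777) = 757/21335 - 380*(-1/777) = 757/21335 + 380/777 = 8695489/16577295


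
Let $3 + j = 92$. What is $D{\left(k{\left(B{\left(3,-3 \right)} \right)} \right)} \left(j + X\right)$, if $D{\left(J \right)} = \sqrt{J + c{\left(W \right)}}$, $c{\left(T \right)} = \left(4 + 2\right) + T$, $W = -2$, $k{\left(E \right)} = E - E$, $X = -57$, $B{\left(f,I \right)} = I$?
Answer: $64$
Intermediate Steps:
$k{\left(E \right)} = 0$
$j = 89$ ($j = -3 + 92 = 89$)
$c{\left(T \right)} = 6 + T$
$D{\left(J \right)} = \sqrt{4 + J}$ ($D{\left(J \right)} = \sqrt{J + \left(6 - 2\right)} = \sqrt{J + 4} = \sqrt{4 + J}$)
$D{\left(k{\left(B{\left(3,-3 \right)} \right)} \right)} \left(j + X\right) = \sqrt{4 + 0} \left(89 - 57\right) = \sqrt{4} \cdot 32 = 2 \cdot 32 = 64$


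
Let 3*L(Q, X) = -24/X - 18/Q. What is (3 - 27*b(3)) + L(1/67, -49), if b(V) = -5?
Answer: -12928/49 ≈ -263.84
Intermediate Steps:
L(Q, X) = -8/X - 6/Q (L(Q, X) = (-24/X - 18/Q)/3 = -8/X - 6/Q)
(3 - 27*b(3)) + L(1/67, -49) = (3 - 27*(-5)) + (-8/(-49) - 6/(1/67)) = (3 + 135) + (-8*(-1/49) - 6/1/67) = 138 + (8/49 - 6*67) = 138 + (8/49 - 402) = 138 - 19690/49 = -12928/49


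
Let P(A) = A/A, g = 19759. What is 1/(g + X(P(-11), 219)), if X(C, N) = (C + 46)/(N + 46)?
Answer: 265/5236182 ≈ 5.0609e-5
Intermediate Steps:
P(A) = 1
X(C, N) = (46 + C)/(46 + N)
1/(g + X(P(-11), 219)) = 1/(19759 + (46 + 1)/(46 + 219)) = 1/(19759 + 47/265) = 1/(5236182/265) = 265/5236182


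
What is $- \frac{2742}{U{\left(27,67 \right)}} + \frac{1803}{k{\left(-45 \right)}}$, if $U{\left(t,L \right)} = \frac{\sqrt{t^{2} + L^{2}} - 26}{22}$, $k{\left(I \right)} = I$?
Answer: $- \frac{4376017}{11355} - \frac{10054 \sqrt{5218}}{757} \approx -1344.8$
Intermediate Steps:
$U{\left(t,L \right)} = - \frac{13}{11} + \frac{\sqrt{L^{2} + t^{2}}}{22}$ ($U{\left(t,L \right)} = \left(\sqrt{L^{2} + t^{2}} - 26\right) \frac{1}{22} = \left(-26 + \sqrt{L^{2} + t^{2}}\right) \frac{1}{22} = - \frac{13}{11} + \frac{\sqrt{L^{2} + t^{2}}}{22}$)
$- \frac{2742}{U{\left(27,67 \right)}} + \frac{1803}{k{\left(-45 \right)}} = - \frac{2742}{- \frac{13}{11} + \frac{\sqrt{67^{2} + 27^{2}}}{22}} + \frac{1803}{-45} = - \frac{2742}{- \frac{13}{11} + \frac{\sqrt{4489 + 729}}{22}} + 1803 \left(- \frac{1}{45}\right) = - \frac{2742}{- \frac{13}{11} + \frac{\sqrt{5218}}{22}} - \frac{601}{15} = - \frac{601}{15} - \frac{2742}{- \frac{13}{11} + \frac{\sqrt{5218}}{22}}$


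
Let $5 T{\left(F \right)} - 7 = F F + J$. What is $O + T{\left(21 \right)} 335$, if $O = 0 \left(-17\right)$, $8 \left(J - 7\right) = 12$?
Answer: $\frac{61171}{2} \approx 30586.0$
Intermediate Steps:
$J = \frac{17}{2}$ ($J = 7 + \frac{1}{8} \cdot 12 = 7 + \frac{3}{2} = \frac{17}{2} \approx 8.5$)
$O = 0$
$T{\left(F \right)} = \frac{31}{10} + \frac{F^{2}}{5}$ ($T{\left(F \right)} = \frac{7}{5} + \frac{F F + \frac{17}{2}}{5} = \frac{7}{5} + \frac{F^{2} + \frac{17}{2}}{5} = \frac{7}{5} + \frac{\frac{17}{2} + F^{2}}{5} = \frac{7}{5} + \left(\frac{17}{10} + \frac{F^{2}}{5}\right) = \frac{31}{10} + \frac{F^{2}}{5}$)
$O + T{\left(21 \right)} 335 = 0 + \left(\frac{31}{10} + \frac{21^{2}}{5}\right) 335 = 0 + \left(\frac{31}{10} + \frac{1}{5} \cdot 441\right) 335 = 0 + \left(\frac{31}{10} + \frac{441}{5}\right) 335 = 0 + \frac{913}{10} \cdot 335 = 0 + \frac{61171}{2} = \frac{61171}{2}$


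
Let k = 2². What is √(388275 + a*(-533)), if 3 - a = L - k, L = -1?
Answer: √384011 ≈ 619.69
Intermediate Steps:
k = 4
a = 8 (a = 3 - (-1 - 1*4) = 3 - (-1 - 4) = 3 - 1*(-5) = 3 + 5 = 8)
√(388275 + a*(-533)) = √(388275 + 8*(-533)) = √(388275 - 4264) = √384011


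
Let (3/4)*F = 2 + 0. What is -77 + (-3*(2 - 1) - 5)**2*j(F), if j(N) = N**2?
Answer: 3403/9 ≈ 378.11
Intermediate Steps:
F = 8/3 (F = 4*(2 + 0)/3 = (4/3)*2 = 8/3 ≈ 2.6667)
-77 + (-3*(2 - 1) - 5)**2*j(F) = -77 + (-3*(2 - 1) - 5)**2*(8/3)**2 = -77 + (-3*1 - 5)**2*(64/9) = -77 + (-3 - 5)**2*(64/9) = -77 + (-8)**2*(64/9) = -77 + 64*(64/9) = -77 + 4096/9 = 3403/9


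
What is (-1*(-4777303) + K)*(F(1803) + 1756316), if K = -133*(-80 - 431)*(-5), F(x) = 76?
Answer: 7793968423296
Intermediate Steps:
K = -339815 (K = -133*(-511)*(-5) = 67963*(-5) = -339815)
(-1*(-4777303) + K)*(F(1803) + 1756316) = (-1*(-4777303) - 339815)*(76 + 1756316) = (4777303 - 339815)*1756392 = 4437488*1756392 = 7793968423296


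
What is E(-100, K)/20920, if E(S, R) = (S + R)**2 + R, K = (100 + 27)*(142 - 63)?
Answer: 49337261/10460 ≈ 4716.8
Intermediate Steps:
K = 10033 (K = 127*79 = 10033)
E(S, R) = R + (R + S)**2 (E(S, R) = (R + S)**2 + R = R + (R + S)**2)
E(-100, K)/20920 = (10033 + (10033 - 100)**2)/20920 = (10033 + 9933**2)*(1/20920) = (10033 + 98664489)*(1/20920) = 98674522*(1/20920) = 49337261/10460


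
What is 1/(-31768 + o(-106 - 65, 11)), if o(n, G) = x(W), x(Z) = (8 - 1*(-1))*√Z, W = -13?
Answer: -31768/1009206877 - 9*I*√13/1009206877 ≈ -3.1478e-5 - 3.2154e-8*I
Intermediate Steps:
x(Z) = 9*√Z (x(Z) = (8 + 1)*√Z = 9*√Z)
o(n, G) = 9*I*√13 (o(n, G) = 9*√(-13) = 9*(I*√13) = 9*I*√13)
1/(-31768 + o(-106 - 65, 11)) = 1/(-31768 + 9*I*√13)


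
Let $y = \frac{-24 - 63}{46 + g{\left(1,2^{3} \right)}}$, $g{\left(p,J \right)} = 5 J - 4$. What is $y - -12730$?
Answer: $\frac{1043773}{82} \approx 12729.0$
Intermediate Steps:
$g{\left(p,J \right)} = -4 + 5 J$
$y = - \frac{87}{82}$ ($y = \frac{-24 - 63}{46 - \left(4 - 5 \cdot 2^{3}\right)} = - \frac{87}{46 + \left(-4 + 5 \cdot 8\right)} = - \frac{87}{46 + \left(-4 + 40\right)} = - \frac{87}{46 + 36} = - \frac{87}{82} \approx -1.061$)
$y - -12730 = - \frac{87}{82} - -12730 = - \frac{87}{82} + 12730 = \frac{1043773}{82}$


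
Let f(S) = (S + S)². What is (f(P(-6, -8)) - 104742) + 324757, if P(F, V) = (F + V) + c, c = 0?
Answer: 220799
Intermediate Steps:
P(F, V) = F + V (P(F, V) = (F + V) + 0 = F + V)
f(S) = 4*S² (f(S) = (2*S)² = 4*S²)
(f(P(-6, -8)) - 104742) + 324757 = (4*(-6 - 8)² - 104742) + 324757 = (4*(-14)² - 104742) + 324757 = (4*196 - 104742) + 324757 = (784 - 104742) + 324757 = -103958 + 324757 = 220799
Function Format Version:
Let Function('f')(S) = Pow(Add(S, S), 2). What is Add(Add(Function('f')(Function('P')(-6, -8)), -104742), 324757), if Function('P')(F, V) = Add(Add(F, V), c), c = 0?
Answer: 220799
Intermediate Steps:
Function('P')(F, V) = Add(F, V) (Function('P')(F, V) = Add(Add(F, V), 0) = Add(F, V))
Function('f')(S) = Mul(4, Pow(S, 2)) (Function('f')(S) = Pow(Mul(2, S), 2) = Mul(4, Pow(S, 2)))
Add(Add(Function('f')(Function('P')(-6, -8)), -104742), 324757) = Add(Add(Mul(4, Pow(Add(-6, -8), 2)), -104742), 324757) = Add(Add(Mul(4, Pow(-14, 2)), -104742), 324757) = Add(Add(Mul(4, 196), -104742), 324757) = Add(Add(784, -104742), 324757) = Add(-103958, 324757) = 220799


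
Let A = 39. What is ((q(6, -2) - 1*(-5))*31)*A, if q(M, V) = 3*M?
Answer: 27807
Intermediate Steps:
((q(6, -2) - 1*(-5))*31)*A = ((3*6 - 1*(-5))*31)*39 = ((18 + 5)*31)*39 = (23*31)*39 = 713*39 = 27807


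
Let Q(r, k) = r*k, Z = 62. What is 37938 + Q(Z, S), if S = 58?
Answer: 41534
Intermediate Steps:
Q(r, k) = k*r
37938 + Q(Z, S) = 37938 + 58*62 = 37938 + 3596 = 41534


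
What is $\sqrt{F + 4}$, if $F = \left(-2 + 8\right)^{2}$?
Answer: $2 \sqrt{10} \approx 6.3246$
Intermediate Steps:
$F = 36$ ($F = 6^{2} = 36$)
$\sqrt{F + 4} = \sqrt{36 + 4} = \sqrt{40} = 2 \sqrt{10}$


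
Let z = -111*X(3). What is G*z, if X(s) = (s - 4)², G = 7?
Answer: -777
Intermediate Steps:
X(s) = (-4 + s)²
z = -111 (z = -111*(-4 + 3)² = -111*(-1)² = -111*1 = -111)
G*z = 7*(-111) = -777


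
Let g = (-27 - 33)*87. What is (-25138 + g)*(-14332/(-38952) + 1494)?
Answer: -220887160745/4869 ≈ -4.5366e+7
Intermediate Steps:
g = -5220 (g = -60*87 = -5220)
(-25138 + g)*(-14332/(-38952) + 1494) = (-25138 - 5220)*(-14332/(-38952) + 1494) = -30358*(-14332*(-1/38952) + 1494) = -30358*(3583/9738 + 1494) = -30358*14552155/9738 = -220887160745/4869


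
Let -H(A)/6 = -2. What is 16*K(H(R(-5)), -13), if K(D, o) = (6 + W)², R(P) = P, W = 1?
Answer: 784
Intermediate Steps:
H(A) = 12 (H(A) = -6*(-2) = 12)
K(D, o) = 49 (K(D, o) = (6 + 1)² = 7² = 49)
16*K(H(R(-5)), -13) = 16*49 = 784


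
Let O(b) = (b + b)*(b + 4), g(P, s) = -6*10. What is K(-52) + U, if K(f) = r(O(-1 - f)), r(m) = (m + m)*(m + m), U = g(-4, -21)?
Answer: 125888340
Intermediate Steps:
g(P, s) = -60
O(b) = 2*b*(4 + b) (O(b) = (2*b)*(4 + b) = 2*b*(4 + b))
U = -60
r(m) = 4*m² (r(m) = (2*m)*(2*m) = 4*m²)
K(f) = 16*(-1 - f)²*(3 - f)² (K(f) = 4*(2*(-1 - f)*(4 + (-1 - f)))² = 4*(2*(-1 - f)*(3 - f))² = 4*(4*(-1 - f)²*(3 - f)²) = 16*(-1 - f)²*(3 - f)²)
K(-52) + U = 16*(1 - 52)²*(-3 - 52)² - 60 = 16*(-51)²*(-55)² - 60 = 16*2601*3025 - 60 = 125888400 - 60 = 125888340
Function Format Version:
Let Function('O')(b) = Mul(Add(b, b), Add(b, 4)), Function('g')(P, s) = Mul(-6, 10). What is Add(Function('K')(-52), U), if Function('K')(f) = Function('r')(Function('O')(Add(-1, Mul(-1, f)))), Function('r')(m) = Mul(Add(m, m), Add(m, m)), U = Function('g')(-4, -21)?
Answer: 125888340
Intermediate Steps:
Function('g')(P, s) = -60
Function('O')(b) = Mul(2, b, Add(4, b)) (Function('O')(b) = Mul(Mul(2, b), Add(4, b)) = Mul(2, b, Add(4, b)))
U = -60
Function('r')(m) = Mul(4, Pow(m, 2)) (Function('r')(m) = Mul(Mul(2, m), Mul(2, m)) = Mul(4, Pow(m, 2)))
Function('K')(f) = Mul(16, Pow(Add(-1, Mul(-1, f)), 2), Pow(Add(3, Mul(-1, f)), 2)) (Function('K')(f) = Mul(4, Pow(Mul(2, Add(-1, Mul(-1, f)), Add(4, Add(-1, Mul(-1, f)))), 2)) = Mul(4, Pow(Mul(2, Add(-1, Mul(-1, f)), Add(3, Mul(-1, f))), 2)) = Mul(4, Mul(4, Pow(Add(-1, Mul(-1, f)), 2), Pow(Add(3, Mul(-1, f)), 2))) = Mul(16, Pow(Add(-1, Mul(-1, f)), 2), Pow(Add(3, Mul(-1, f)), 2)))
Add(Function('K')(-52), U) = Add(Mul(16, Pow(Add(1, -52), 2), Pow(Add(-3, -52), 2)), -60) = Add(Mul(16, Pow(-51, 2), Pow(-55, 2)), -60) = Add(Mul(16, 2601, 3025), -60) = Add(125888400, -60) = 125888340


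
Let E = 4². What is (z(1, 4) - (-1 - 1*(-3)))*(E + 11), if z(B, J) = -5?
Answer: -189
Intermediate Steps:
E = 16
(z(1, 4) - (-1 - 1*(-3)))*(E + 11) = (-5 - (-1 - 1*(-3)))*(16 + 11) = (-5 - (-1 + 3))*27 = (-5 - 1*2)*27 = (-5 - 2)*27 = -7*27 = -189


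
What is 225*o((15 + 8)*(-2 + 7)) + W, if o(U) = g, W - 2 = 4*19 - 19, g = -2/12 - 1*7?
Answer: -3107/2 ≈ -1553.5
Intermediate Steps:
g = -43/6 (g = -2*1/12 - 7 = -⅙ - 7 = -43/6 ≈ -7.1667)
W = 59 (W = 2 + (4*19 - 19) = 2 + (76 - 19) = 2 + 57 = 59)
o(U) = -43/6
225*o((15 + 8)*(-2 + 7)) + W = 225*(-43/6) + 59 = -3225/2 + 59 = -3107/2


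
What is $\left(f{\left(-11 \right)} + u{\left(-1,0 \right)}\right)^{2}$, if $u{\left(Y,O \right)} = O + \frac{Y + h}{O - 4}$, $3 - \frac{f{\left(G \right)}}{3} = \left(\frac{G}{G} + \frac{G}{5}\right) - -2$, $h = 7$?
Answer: $\frac{2601}{100} \approx 26.01$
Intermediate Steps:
$f{\left(G \right)} = - \frac{3 G}{5}$ ($f{\left(G \right)} = 9 - 3 \left(\left(\frac{G}{G} + \frac{G}{5}\right) - -2\right) = 9 - 3 \left(\left(1 + G \frac{1}{5}\right) + 2\right) = 9 - 3 \left(\left(1 + \frac{G}{5}\right) + 2\right) = 9 - 3 \left(3 + \frac{G}{5}\right) = 9 - \left(9 + \frac{3 G}{5}\right) = - \frac{3 G}{5}$)
$u{\left(Y,O \right)} = O + \frac{7 + Y}{-4 + O}$ ($u{\left(Y,O \right)} = O + \frac{Y + 7}{O - 4} = O + \frac{7 + Y}{-4 + O}$)
$\left(f{\left(-11 \right)} + u{\left(-1,0 \right)}\right)^{2} = \left(\left(- \frac{3}{5}\right) \left(-11\right) + \frac{7 - 1 + 0^{2} - 0}{-4 + 0}\right)^{2} = \left(\frac{33}{5} + \frac{7 - 1 + 0 + 0}{-4}\right)^{2} = \left(\frac{33}{5} - \frac{3}{2}\right)^{2} = \left(\frac{51}{10}\right)^{2} = \frac{2601}{100}$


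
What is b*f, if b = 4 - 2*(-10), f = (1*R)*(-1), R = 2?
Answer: -48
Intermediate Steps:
f = -2 (f = (1*2)*(-1) = 2*(-1) = -2)
b = 24 (b = 4 + 20 = 24)
b*f = 24*(-2) = -48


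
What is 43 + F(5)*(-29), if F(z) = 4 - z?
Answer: 72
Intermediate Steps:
43 + F(5)*(-29) = 43 + (4 - 1*5)*(-29) = 43 + (4 - 5)*(-29) = 43 - 1*(-29) = 43 + 29 = 72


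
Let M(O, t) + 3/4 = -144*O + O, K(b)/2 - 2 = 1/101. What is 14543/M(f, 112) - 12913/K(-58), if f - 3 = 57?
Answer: -44788120631/13935138 ≈ -3214.0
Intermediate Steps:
f = 60 (f = 3 + 57 = 60)
K(b) = 406/101 (K(b) = 4 + 2/101 = 406/101)
M(O, t) = -3/4 - 143*O (M(O, t) = -3/4 + (-144*O + O) = -3/4 - 143*O)
14543/M(f, 112) - 12913/K(-58) = 14543/(-3/4 - 143*60) - 12913/406/101 = 14543/(-3/4 - 8580) - 12913*101/406 = 14543/(-34323/4) - 1304213/406 = 14543*(-4/34323) - 1304213/406 = -58172/34323 - 1304213/406 = -44788120631/13935138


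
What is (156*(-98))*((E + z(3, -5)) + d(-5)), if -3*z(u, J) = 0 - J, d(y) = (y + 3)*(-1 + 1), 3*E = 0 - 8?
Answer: 66248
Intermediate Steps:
E = -8/3 (E = (0 - 8)/3 = (1/3)*(-8) = -8/3 ≈ -2.6667)
d(y) = 0 (d(y) = (3 + y)*0 = 0)
z(u, J) = J/3 (z(u, J) = -(0 - J)/3 = -(-1)*J/3 = J/3)
(156*(-98))*((E + z(3, -5)) + d(-5)) = (156*(-98))*((-8/3 + (1/3)*(-5)) + 0) = -15288*((-8/3 - 5/3) + 0) = -15288*(-13/3 + 0) = -15288*(-13/3) = 66248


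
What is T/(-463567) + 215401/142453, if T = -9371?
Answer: 101187722430/66036509851 ≈ 1.5323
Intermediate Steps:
T/(-463567) + 215401/142453 = -9371/(-463567) + 215401/142453 = -9371*(-1/463567) + 215401*(1/142453) = 9371/463567 + 215401/142453 = 101187722430/66036509851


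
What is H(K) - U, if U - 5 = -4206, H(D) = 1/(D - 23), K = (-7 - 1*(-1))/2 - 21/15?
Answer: 575532/137 ≈ 4201.0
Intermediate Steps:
K = -22/5 (K = (-7 + 1)*(½) - 21*1/15 = -6*½ - 7/5 = -3 - 7/5 = -22/5 ≈ -4.4000)
H(D) = 1/(-23 + D)
U = -4201 (U = 5 - 4206 = -4201)
H(K) - U = 1/(-23 - 22/5) - 1*(-4201) = 1/(-137/5) + 4201 = -5/137 + 4201 = 575532/137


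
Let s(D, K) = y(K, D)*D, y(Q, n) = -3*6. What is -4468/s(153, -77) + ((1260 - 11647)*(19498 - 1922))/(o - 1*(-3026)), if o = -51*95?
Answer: 14787753910/147339 ≈ 1.0037e+5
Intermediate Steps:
o = -4845
y(Q, n) = -18
s(D, K) = -18*D
-4468/s(153, -77) + ((1260 - 11647)*(19498 - 1922))/(o - 1*(-3026)) = -4468/((-18*153)) + ((1260 - 11647)*(19498 - 1922))/(-4845 - 1*(-3026)) = -4468/(-2754) + (-10387*17576)/(-4845 + 3026) = -4468*(-1/2754) - 182561912/(-1819) = 2234/1377 - 182561912*(-1/1819) = 2234/1377 + 10738936/107 = 14787753910/147339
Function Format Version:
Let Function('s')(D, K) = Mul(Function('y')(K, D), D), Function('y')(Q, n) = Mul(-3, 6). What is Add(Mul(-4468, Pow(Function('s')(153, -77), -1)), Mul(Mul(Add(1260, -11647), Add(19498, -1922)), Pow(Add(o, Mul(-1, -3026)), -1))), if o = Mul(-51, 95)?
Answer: Rational(14787753910, 147339) ≈ 1.0037e+5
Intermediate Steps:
o = -4845
Function('y')(Q, n) = -18
Function('s')(D, K) = Mul(-18, D)
Add(Mul(-4468, Pow(Function('s')(153, -77), -1)), Mul(Mul(Add(1260, -11647), Add(19498, -1922)), Pow(Add(o, Mul(-1, -3026)), -1))) = Add(Mul(-4468, Pow(Mul(-18, 153), -1)), Mul(Mul(Add(1260, -11647), Add(19498, -1922)), Pow(Add(-4845, Mul(-1, -3026)), -1))) = Add(Mul(-4468, Pow(-2754, -1)), Mul(Mul(-10387, 17576), Pow(Add(-4845, 3026), -1))) = Add(Mul(-4468, Rational(-1, 2754)), Mul(-182561912, Pow(-1819, -1))) = Add(Rational(2234, 1377), Mul(-182561912, Rational(-1, 1819))) = Add(Rational(2234, 1377), Rational(10738936, 107)) = Rational(14787753910, 147339)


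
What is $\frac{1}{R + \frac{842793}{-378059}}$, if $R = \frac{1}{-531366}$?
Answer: $- \frac{18262518054}{40711993027} \approx -0.44858$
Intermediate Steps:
$R = - \frac{1}{531366} \approx -1.8819 \cdot 10^{-6}$
$\frac{1}{R + \frac{842793}{-378059}} = \frac{1}{- \frac{1}{531366} + \frac{842793}{-378059}} = \frac{1}{- \frac{1}{531366} + 842793 \left(- \frac{1}{378059}\right)} = \frac{1}{- \frac{1}{531366} - \frac{842793}{378059}} = \frac{1}{- \frac{40711993027}{18262518054}} = - \frac{18262518054}{40711993027}$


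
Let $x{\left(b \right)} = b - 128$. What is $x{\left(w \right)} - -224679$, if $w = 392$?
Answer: $224943$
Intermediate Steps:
$x{\left(b \right)} = -128 + b$
$x{\left(w \right)} - -224679 = \left(-128 + 392\right) - -224679 = 264 + 224679 = 224943$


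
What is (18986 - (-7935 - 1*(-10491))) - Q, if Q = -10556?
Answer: 26986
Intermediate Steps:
(18986 - (-7935 - 1*(-10491))) - Q = (18986 - (-7935 - 1*(-10491))) - 1*(-10556) = (18986 - (-7935 + 10491)) + 10556 = (18986 - 1*2556) + 10556 = (18986 - 2556) + 10556 = 16430 + 10556 = 26986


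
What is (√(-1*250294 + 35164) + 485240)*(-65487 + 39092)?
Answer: -12807909800 - 26395*I*√215130 ≈ -1.2808e+10 - 1.2243e+7*I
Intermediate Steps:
(√(-1*250294 + 35164) + 485240)*(-65487 + 39092) = (√(-250294 + 35164) + 485240)*(-26395) = (√(-215130) + 485240)*(-26395) = (I*√215130 + 485240)*(-26395) = (485240 + I*√215130)*(-26395) = -12807909800 - 26395*I*√215130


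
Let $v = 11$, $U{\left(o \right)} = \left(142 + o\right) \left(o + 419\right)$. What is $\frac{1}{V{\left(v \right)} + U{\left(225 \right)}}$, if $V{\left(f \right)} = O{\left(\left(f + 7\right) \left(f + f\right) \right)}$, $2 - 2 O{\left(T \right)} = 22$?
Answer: $\frac{1}{236338} \approx 4.2312 \cdot 10^{-6}$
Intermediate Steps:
$U{\left(o \right)} = \left(142 + o\right) \left(419 + o\right)$
$O{\left(T \right)} = -10$ ($O{\left(T \right)} = 1 - 11 = -10$)
$V{\left(f \right)} = -10$
$\frac{1}{V{\left(v \right)} + U{\left(225 \right)}} = \frac{1}{-10 + \left(59498 + 225^{2} + 561 \cdot 225\right)} = \frac{1}{-10 + \left(59498 + 50625 + 126225\right)} = \frac{1}{-10 + 236348} = \frac{1}{236338}$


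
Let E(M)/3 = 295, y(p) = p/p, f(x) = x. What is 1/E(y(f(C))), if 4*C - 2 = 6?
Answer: 1/885 ≈ 0.0011299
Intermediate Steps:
C = 2 (C = ½ + (¼)*6 = ½ + 3/2 = 2)
y(p) = 1
E(M) = 885 (E(M) = 3*295 = 885)
1/E(y(f(C))) = 1/885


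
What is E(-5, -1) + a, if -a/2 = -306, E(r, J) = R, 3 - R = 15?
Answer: 600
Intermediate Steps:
R = -12 (R = 3 - 1*15 = 3 - 15 = -12)
E(r, J) = -12
a = 612 (a = -2*(-306) = 612)
E(-5, -1) + a = -12 + 612 = 600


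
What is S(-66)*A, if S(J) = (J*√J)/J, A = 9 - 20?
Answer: -11*I*√66 ≈ -89.364*I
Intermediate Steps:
A = -11
S(J) = √J (S(J) = J^(3/2)/J = √J)
S(-66)*A = √(-66)*(-11) = (I*√66)*(-11) = -11*I*√66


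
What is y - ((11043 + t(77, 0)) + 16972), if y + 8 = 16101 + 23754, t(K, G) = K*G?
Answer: 11832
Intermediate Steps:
t(K, G) = G*K
y = 39847 (y = -8 + (16101 + 23754) = -8 + 39855 = 39847)
y - ((11043 + t(77, 0)) + 16972) = 39847 - ((11043 + 0*77) + 16972) = 39847 - ((11043 + 0) + 16972) = 39847 - (11043 + 16972) = 39847 - 1*28015 = 39847 - 28015 = 11832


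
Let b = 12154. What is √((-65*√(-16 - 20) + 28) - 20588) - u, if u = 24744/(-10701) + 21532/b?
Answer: 11720774/21676659 + √(-20560 - 390*I) ≈ 1.9006 - 143.39*I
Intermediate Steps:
u = -11720774/21676659 (u = 24744/(-10701) + 21532/12154 = 24744*(-1/10701) + 21532*(1/12154) = -8248/3567 + 10766/6077 = -11720774/21676659 ≈ -0.54071)
√((-65*√(-16 - 20) + 28) - 20588) - u = √((-65*√(-16 - 20) + 28) - 20588) - 1*(-11720774/21676659) = √((-390*I + 28) - 20588) + 11720774/21676659 = √((28 - 390*I) - 20588) + 11720774/21676659 = √(-20560 - 390*I) + 11720774/21676659 = 11720774/21676659 + √(-20560 - 390*I)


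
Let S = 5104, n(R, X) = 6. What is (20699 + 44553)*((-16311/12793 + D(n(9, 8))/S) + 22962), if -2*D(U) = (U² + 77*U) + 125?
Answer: 404246222162153/269816 ≈ 1.4982e+9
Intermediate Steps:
D(U) = -125/2 - 77*U/2 - U²/2 (D(U) = -((U² + 77*U) + 125)/2 = -(125 + U² + 77*U)/2 = -125/2 - 77*U/2 - U²/2)
(20699 + 44553)*((-16311/12793 + D(n(9, 8))/S) + 22962) = (20699 + 44553)*((-16311/12793 + (-125/2 - 77/2*6 - ½*6²)/5104) + 22962) = 65252*((-16311*1/12793 + (-125/2 - 231 - ½*36)*(1/5104)) + 22962) = 65252*((-16311/12793 + (-125/2 - 231 - 18)*(1/5104)) + 22962) = 65252*((-16311/12793 - 623/2*1/5104) + 22962) = 65252*((-16311/12793 - 623/10208) + 22962) = 65252*(-15861157/11871904 + 22962) = 65252*(272586798491/11871904) = 404246222162153/269816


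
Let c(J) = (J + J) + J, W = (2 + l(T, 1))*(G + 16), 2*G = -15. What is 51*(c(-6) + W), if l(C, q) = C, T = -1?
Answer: -969/2 ≈ -484.50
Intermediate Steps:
G = -15/2 (G = (½)*(-15) = -15/2 ≈ -7.5000)
W = 17/2 (W = (2 - 1)*(-15/2 + 16) = 1*(17/2) = 17/2 ≈ 8.5000)
c(J) = 3*J (c(J) = 2*J + J = 3*J)
51*(c(-6) + W) = 51*(3*(-6) + 17/2) = 51*(-18 + 17/2) = 51*(-19/2) = -969/2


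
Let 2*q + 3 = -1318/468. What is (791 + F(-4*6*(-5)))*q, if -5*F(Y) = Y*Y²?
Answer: 469285049/468 ≈ 1.0027e+6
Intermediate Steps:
F(Y) = -Y³/5 (F(Y) = -Y*Y²/5 = -Y³/5)
q = -1361/468 (q = -3/2 + (-1318/468)/2 = -3/2 + (-1318*1/468)/2 = -3/2 + (½)*(-659/234) = -3/2 - 659/468 = -1361/468 ≈ -2.9081)
(791 + F(-4*6*(-5)))*q = (791 - (-4*6*(-5))³/5)*(-1361/468) = (791 - (-24*(-5))³/5)*(-1361/468) = (791 - ⅕*120³)*(-1361/468) = (791 - ⅕*1728000)*(-1361/468) = (791 - 345600)*(-1361/468) = -344809*(-1361/468) = 469285049/468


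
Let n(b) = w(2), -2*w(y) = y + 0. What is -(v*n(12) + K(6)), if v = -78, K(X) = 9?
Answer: -87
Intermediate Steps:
w(y) = -y/2 (w(y) = -(y + 0)/2 = -y/2)
n(b) = -1 (n(b) = -½*2 = -1)
-(v*n(12) + K(6)) = -(-78*(-1) + 9) = -(78 + 9) = -1*87 = -87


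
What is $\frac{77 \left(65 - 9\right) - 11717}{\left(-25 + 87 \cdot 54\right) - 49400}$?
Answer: $\frac{7405}{44727} \approx 0.16556$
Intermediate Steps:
$\frac{77 \left(65 - 9\right) - 11717}{\left(-25 + 87 \cdot 54\right) - 49400} = \frac{77 \cdot 56 - 11717}{\left(-25 + 4698\right) - 49400} = \frac{4312 - 11717}{4673 - 49400} = - \frac{7405}{-44727} = \left(-7405\right) \left(- \frac{1}{44727}\right) = \frac{7405}{44727}$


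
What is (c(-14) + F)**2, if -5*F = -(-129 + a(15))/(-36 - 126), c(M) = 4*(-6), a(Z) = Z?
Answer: 10374841/18225 ≈ 569.26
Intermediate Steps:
c(M) = -24
F = 19/135 (F = -(-1)*(-129 + 15)/(-36 - 126)/5 = -(-1)*(-114/(-162))/5 = -(-1)*(-114*(-1/162))/5 = -(-1)*19/(5*27) = -1/5*(-19/27) = 19/135 ≈ 0.14074)
(c(-14) + F)**2 = (-24 + 19/135)**2 = (-3221/135)**2 = 10374841/18225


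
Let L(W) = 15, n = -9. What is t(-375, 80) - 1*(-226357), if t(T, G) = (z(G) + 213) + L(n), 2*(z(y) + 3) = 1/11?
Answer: 4984805/22 ≈ 2.2658e+5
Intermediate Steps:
z(y) = -65/22 (z(y) = -3 + (1/2)/11 = -3 + (1/2)*(1/11) = -3 + 1/22 = -65/22)
t(T, G) = 4951/22 (t(T, G) = (-65/22 + 213) + 15 = 4621/22 + 15 = 4951/22)
t(-375, 80) - 1*(-226357) = 4951/22 - 1*(-226357) = 4951/22 + 226357 = 4984805/22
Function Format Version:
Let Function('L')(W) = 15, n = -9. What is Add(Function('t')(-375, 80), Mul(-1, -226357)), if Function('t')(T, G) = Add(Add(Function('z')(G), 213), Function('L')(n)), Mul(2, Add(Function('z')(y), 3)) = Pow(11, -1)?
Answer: Rational(4984805, 22) ≈ 2.2658e+5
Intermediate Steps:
Function('z')(y) = Rational(-65, 22) (Function('z')(y) = Add(-3, Mul(Rational(1, 2), Pow(11, -1))) = Add(-3, Mul(Rational(1, 2), Rational(1, 11))) = Add(-3, Rational(1, 22)) = Rational(-65, 22))
Function('t')(T, G) = Rational(4951, 22) (Function('t')(T, G) = Add(Add(Rational(-65, 22), 213), 15) = Add(Rational(4621, 22), 15) = Rational(4951, 22))
Add(Function('t')(-375, 80), Mul(-1, -226357)) = Add(Rational(4951, 22), Mul(-1, -226357)) = Add(Rational(4951, 22), 226357) = Rational(4984805, 22)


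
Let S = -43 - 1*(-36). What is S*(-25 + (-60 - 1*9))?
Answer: 658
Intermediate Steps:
S = -7 (S = -43 + 36 = -7)
S*(-25 + (-60 - 1*9)) = -7*(-25 + (-60 - 1*9)) = -7*(-25 + (-60 - 9)) = -7*(-25 - 69) = -7*(-94) = 658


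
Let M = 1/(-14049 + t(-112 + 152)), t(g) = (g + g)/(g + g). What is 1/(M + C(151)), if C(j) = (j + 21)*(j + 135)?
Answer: 14048/691049215 ≈ 2.0329e-5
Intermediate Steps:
t(g) = 1 (t(g) = (2*g)/((2*g)) = (2*g)*(1/(2*g)) = 1)
C(j) = (21 + j)*(135 + j)
M = -1/14048 (M = 1/(-14049 + 1) = 1/(-14048) = -1/14048 ≈ -7.1184e-5)
1/(M + C(151)) = 1/(-1/14048 + (2835 + 151² + 156*151)) = 1/(-1/14048 + (2835 + 22801 + 23556)) = 1/(-1/14048 + 49192) = 1/(691049215/14048) = 14048/691049215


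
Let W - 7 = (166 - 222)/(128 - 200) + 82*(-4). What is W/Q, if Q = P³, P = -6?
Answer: 1441/972 ≈ 1.4825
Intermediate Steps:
Q = -216 (Q = (-6)³ = -216)
W = -2882/9 (W = 7 + ((166 - 222)/(128 - 200) + 82*(-4)) = 7 + (-56/(-72) - 328) = 7 + (-56*(-1/72) - 328) = 7 + (7/9 - 328) = 7 - 2945/9 = -2882/9 ≈ -320.22)
W/Q = -2882/9/(-216) = -2882/9*(-1/216) = 1441/972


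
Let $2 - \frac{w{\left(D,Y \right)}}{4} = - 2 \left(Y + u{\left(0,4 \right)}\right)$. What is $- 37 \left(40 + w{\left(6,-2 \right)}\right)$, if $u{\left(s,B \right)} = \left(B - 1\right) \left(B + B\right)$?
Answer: $-8288$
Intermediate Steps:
$u{\left(s,B \right)} = 2 B \left(-1 + B\right)$ ($u{\left(s,B \right)} = \left(-1 + B\right) 2 B = 2 B \left(-1 + B\right)$)
$w{\left(D,Y \right)} = 200 + 8 Y$ ($w{\left(D,Y \right)} = 8 - 4 \left(- 2 \left(Y + 2 \cdot 4 \left(-1 + 4\right)\right)\right) = 8 - 4 \left(- 2 \left(Y + 2 \cdot 4 \cdot 3\right)\right) = 8 - 4 \left(- 2 \left(Y + 24\right)\right) = 8 - 4 \left(- 2 \left(24 + Y\right)\right) = 8 - 4 \left(-48 - 2 Y\right) = 8 + \left(192 + 8 Y\right) = 200 + 8 Y$)
$- 37 \left(40 + w{\left(6,-2 \right)}\right) = - 37 \left(40 + \left(200 + 8 \left(-2\right)\right)\right) = - 37 \left(40 + \left(200 - 16\right)\right) = - 37 \left(40 + 184\right) = \left(-37\right) 224 = -8288$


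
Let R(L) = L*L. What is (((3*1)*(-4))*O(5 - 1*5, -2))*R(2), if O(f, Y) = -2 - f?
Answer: 96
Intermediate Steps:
R(L) = L**2
(((3*1)*(-4))*O(5 - 1*5, -2))*R(2) = (((3*1)*(-4))*(-2 - (5 - 1*5)))*2**2 = ((3*(-4))*(-2 - (5 - 5)))*4 = -12*(-2 - 1*0)*4 = -12*(-2 + 0)*4 = -12*(-2)*4 = 24*4 = 96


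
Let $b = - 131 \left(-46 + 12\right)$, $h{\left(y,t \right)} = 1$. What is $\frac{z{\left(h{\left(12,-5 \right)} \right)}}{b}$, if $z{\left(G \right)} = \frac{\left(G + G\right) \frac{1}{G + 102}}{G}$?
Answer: $\frac{1}{229381} \approx 4.3596 \cdot 10^{-6}$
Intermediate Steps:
$z{\left(G \right)} = \frac{2}{102 + G}$ ($z{\left(G \right)} = \frac{2 G \frac{1}{102 + G}}{G} = \frac{2}{102 + G}$)
$b = 4454$ ($b = \left(-131\right) \left(-34\right) = 4454$)
$\frac{z{\left(h{\left(12,-5 \right)} \right)}}{b} = \frac{2 \frac{1}{102 + 1}}{4454} = \frac{2}{103} \cdot \frac{1}{4454} = \frac{1}{229381}$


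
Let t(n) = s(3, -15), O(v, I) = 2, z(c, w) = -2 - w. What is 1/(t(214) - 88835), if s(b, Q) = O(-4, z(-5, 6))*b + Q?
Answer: -1/88844 ≈ -1.1256e-5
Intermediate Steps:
s(b, Q) = Q + 2*b (s(b, Q) = 2*b + Q = Q + 2*b)
t(n) = -9 (t(n) = -15 + 2*3 = -15 + 6 = -9)
1/(t(214) - 88835) = 1/(-9 - 88835) = 1/(-88844) = -1/88844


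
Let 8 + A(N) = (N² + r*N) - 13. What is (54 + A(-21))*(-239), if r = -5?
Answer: -138381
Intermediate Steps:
A(N) = -21 + N² - 5*N (A(N) = -8 + ((N² - 5*N) - 13) = -8 + (-13 + N² - 5*N) = -21 + N² - 5*N)
(54 + A(-21))*(-239) = (54 + (-21 + (-21)² - 5*(-21)))*(-239) = (54 + (-21 + 441 + 105))*(-239) = (54 + 525)*(-239) = 579*(-239) = -138381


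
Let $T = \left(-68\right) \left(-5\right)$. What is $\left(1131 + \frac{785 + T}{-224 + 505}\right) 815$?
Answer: $\frac{259932840}{281} \approx 9.2503 \cdot 10^{5}$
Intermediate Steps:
$T = 340$
$\left(1131 + \frac{785 + T}{-224 + 505}\right) 815 = \left(1131 + \frac{785 + 340}{-224 + 505}\right) 815 = \left(1131 + \frac{1125}{281}\right) 815 = \frac{318936}{281} \cdot 815 = \frac{259932840}{281}$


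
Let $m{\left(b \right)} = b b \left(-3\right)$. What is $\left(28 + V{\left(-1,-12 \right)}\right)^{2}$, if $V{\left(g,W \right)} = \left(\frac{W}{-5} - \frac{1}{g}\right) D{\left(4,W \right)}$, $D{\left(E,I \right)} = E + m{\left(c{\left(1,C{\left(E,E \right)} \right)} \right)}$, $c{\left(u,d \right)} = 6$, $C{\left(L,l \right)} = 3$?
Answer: $\frac{2650384}{25} \approx 1.0602 \cdot 10^{5}$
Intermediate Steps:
$m{\left(b \right)} = - 3 b^{2}$ ($m{\left(b \right)} = b^{2} \left(-3\right) = - 3 b^{2}$)
$D{\left(E,I \right)} = -108 + E$ ($D{\left(E,I \right)} = E - 3 \cdot 6^{2} = E - 108 = -108 + E$)
$V{\left(g,W \right)} = \frac{104}{g} + \frac{104 W}{5}$ ($V{\left(g,W \right)} = \left(\frac{W}{-5} - \frac{1}{g}\right) \left(-108 + 4\right) = \left(W \left(- \frac{1}{5}\right) - \frac{1}{g}\right) \left(-104\right) = \left(- \frac{W}{5} - \frac{1}{g}\right) \left(-104\right) = \left(- \frac{1}{g} - \frac{W}{5}\right) \left(-104\right) = \frac{104}{g} + \frac{104 W}{5}$)
$\left(28 + V{\left(-1,-12 \right)}\right)^{2} = \left(28 + \left(\frac{104}{-1} + \frac{104}{5} \left(-12\right)\right)\right)^{2} = \left(28 + \left(104 \left(-1\right) - \frac{1248}{5}\right)\right)^{2} = \left(28 - \frac{1768}{5}\right)^{2} = \left(- \frac{1628}{5}\right)^{2} = \frac{2650384}{25}$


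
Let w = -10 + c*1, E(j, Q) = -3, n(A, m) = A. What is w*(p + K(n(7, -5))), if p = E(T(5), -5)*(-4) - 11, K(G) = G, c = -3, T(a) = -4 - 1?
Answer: -104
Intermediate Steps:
T(a) = -5
w = -13 (w = -10 - 3*1 = -10 - 3 = -13)
p = 1 (p = -3*(-4) - 11 = 12 - 11 = 1)
w*(p + K(n(7, -5))) = -13*(1 + 7) = -13*8 = -104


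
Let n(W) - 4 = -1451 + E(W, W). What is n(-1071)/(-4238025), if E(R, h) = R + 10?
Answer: 76/128425 ≈ 0.00059178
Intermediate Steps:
E(R, h) = 10 + R
n(W) = -1437 + W (n(W) = 4 + (-1451 + (10 + W)) = 4 + (-1441 + W) = -1437 + W)
n(-1071)/(-4238025) = (-1437 - 1071)/(-4238025) = -2508*(-1/4238025) = 76/128425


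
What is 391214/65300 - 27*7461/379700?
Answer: 1353894667/247944100 ≈ 5.4605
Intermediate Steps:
391214/65300 - 27*7461/379700 = 391214*(1/65300) - 201447*1/379700 = 195607/32650 - 201447/379700 = 1353894667/247944100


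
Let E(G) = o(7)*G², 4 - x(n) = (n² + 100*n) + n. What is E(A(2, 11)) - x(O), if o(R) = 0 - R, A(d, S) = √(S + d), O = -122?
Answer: 2467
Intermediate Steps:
o(R) = -R
x(n) = 4 - n² - 101*n (x(n) = 4 - ((n² + 100*n) + n) = 4 - (n² + 101*n) = 4 + (-n² - 101*n) = 4 - n² - 101*n)
E(G) = -7*G² (E(G) = (-1*7)*G² = -7*G²)
E(A(2, 11)) - x(O) = -7*(√(11 + 2))² - (4 - 1*(-122)² - 101*(-122)) = -7*(√13)² - (4 - 1*14884 + 12322) = -7*13 - (4 - 14884 + 12322) = -91 - 1*(-2558) = -91 + 2558 = 2467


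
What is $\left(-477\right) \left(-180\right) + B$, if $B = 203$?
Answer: $86063$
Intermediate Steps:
$\left(-477\right) \left(-180\right) + B = \left(-477\right) \left(-180\right) + 203 = 85860 + 203 = 86063$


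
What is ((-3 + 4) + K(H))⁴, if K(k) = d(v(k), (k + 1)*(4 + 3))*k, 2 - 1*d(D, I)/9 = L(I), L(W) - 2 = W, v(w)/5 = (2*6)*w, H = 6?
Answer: 48944365800625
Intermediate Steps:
v(w) = 60*w (v(w) = 5*((2*6)*w) = 5*(12*w) = 60*w)
L(W) = 2 + W
d(D, I) = -9*I (d(D, I) = 18 - 9*(2 + I) = 18 + (-18 - 9*I) = -9*I)
K(k) = k*(-63 - 63*k) (K(k) = (-9*(k + 1)*(4 + 3))*k = (-9*(1 + k)*7)*k = (-9*(7 + 7*k))*k = (-63 - 63*k)*k = k*(-63 - 63*k))
((-3 + 4) + K(H))⁴ = ((-3 + 4) - 63*6*(1 + 6))⁴ = (1 - 63*6*7)⁴ = (1 - 2646)⁴ = (-2645)⁴ = 48944365800625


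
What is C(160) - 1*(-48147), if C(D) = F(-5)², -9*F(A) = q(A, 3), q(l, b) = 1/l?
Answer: 97497676/2025 ≈ 48147.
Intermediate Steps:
F(A) = -1/(9*A)
C(D) = 1/2025 (C(D) = (-⅑/(-5))² = (-⅑*(-⅕))² = (1/45)² = 1/2025)
C(160) - 1*(-48147) = 1/2025 - 1*(-48147) = 1/2025 + 48147 = 97497676/2025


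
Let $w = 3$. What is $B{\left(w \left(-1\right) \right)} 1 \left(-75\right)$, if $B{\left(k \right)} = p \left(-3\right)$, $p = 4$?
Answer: $900$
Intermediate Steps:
$B{\left(k \right)} = -12$ ($B{\left(k \right)} = 4 \left(-3\right) = -12$)
$B{\left(w \left(-1\right) \right)} 1 \left(-75\right) = \left(-12\right) 1 \left(-75\right) = \left(-12\right) \left(-75\right) = 900$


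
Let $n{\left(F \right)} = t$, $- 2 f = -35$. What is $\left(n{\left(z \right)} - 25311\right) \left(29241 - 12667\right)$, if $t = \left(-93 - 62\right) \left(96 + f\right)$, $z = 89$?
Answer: $-711082609$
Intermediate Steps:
$f = \frac{35}{2}$ ($f = \left(- \frac{1}{2}\right) \left(-35\right) = \frac{35}{2} \approx 17.5$)
$t = - \frac{35185}{2}$ ($t = \left(-93 - 62\right) \left(96 + \frac{35}{2}\right) = \left(-155\right) \frac{227}{2} = - \frac{35185}{2} \approx -17593.0$)
$n{\left(F \right)} = - \frac{35185}{2}$
$\left(n{\left(z \right)} - 25311\right) \left(29241 - 12667\right) = \left(- \frac{35185}{2} - 25311\right) \left(29241 - 12667\right) = \left(- \frac{85807}{2}\right) 16574 = -711082609$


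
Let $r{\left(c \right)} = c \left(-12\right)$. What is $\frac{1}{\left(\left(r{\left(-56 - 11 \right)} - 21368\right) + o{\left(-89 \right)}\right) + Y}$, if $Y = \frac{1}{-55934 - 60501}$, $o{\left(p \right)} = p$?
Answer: $- \frac{116435}{2404732056} \approx -4.8419 \cdot 10^{-5}$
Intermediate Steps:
$r{\left(c \right)} = - 12 c$
$Y = - \frac{1}{116435}$ ($Y = \frac{1}{-116435} = - \frac{1}{116435} \approx -8.5885 \cdot 10^{-6}$)
$\frac{1}{\left(\left(r{\left(-56 - 11 \right)} - 21368\right) + o{\left(-89 \right)}\right) + Y} = \frac{1}{\left(\left(- 12 \left(-56 - 11\right) - 21368\right) - 89\right) - \frac{1}{116435}} = \frac{1}{\left(\left(\left(-12\right) \left(-67\right) - 21368\right) - 89\right) - \frac{1}{116435}} = \frac{1}{\left(\left(804 - 21368\right) - 89\right) - \frac{1}{116435}} = \frac{1}{\left(-20564 - 89\right) - \frac{1}{116435}} = \frac{1}{-20653 - \frac{1}{116435}} = \frac{1}{- \frac{2404732056}{116435}} = - \frac{116435}{2404732056}$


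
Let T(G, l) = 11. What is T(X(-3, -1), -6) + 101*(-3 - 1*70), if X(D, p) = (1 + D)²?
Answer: -7362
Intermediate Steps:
T(X(-3, -1), -6) + 101*(-3 - 1*70) = 11 + 101*(-3 - 1*70) = 11 + 101*(-3 - 70) = 11 + 101*(-73) = 11 - 7373 = -7362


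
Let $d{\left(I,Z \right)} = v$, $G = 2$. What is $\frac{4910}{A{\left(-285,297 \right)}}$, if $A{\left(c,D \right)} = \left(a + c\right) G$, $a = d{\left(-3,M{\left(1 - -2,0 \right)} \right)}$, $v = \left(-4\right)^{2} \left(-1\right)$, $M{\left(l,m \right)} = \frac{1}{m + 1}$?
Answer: $- \frac{2455}{301} \approx -8.1561$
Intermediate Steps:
$M{\left(l,m \right)} = \frac{1}{1 + m}$
$v = -16$ ($v = 16 \left(-1\right) = -16$)
$d{\left(I,Z \right)} = -16$
$a = -16$
$A{\left(c,D \right)} = -32 + 2 c$ ($A{\left(c,D \right)} = \left(-16 + c\right) 2 = -32 + 2 c$)
$\frac{4910}{A{\left(-285,297 \right)}} = \frac{4910}{-32 + 2 \left(-285\right)} = \frac{4910}{-32 - 570} = \frac{4910}{-602} = 4910 \left(- \frac{1}{602}\right) = - \frac{2455}{301}$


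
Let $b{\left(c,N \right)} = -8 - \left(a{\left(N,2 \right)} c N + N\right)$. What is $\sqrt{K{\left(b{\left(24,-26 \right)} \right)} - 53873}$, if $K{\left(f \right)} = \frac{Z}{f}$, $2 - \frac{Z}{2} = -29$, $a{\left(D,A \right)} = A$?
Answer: $\frac{i \sqrt{21586298874}}{633} \approx 232.11 i$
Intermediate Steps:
$Z = 62$ ($Z = 4 - -58 = 4 + 58 = 62$)
$b{\left(c,N \right)} = -8 - N - 2 N c$ ($b{\left(c,N \right)} = -8 - \left(2 c N + N\right) = -8 - \left(2 N c + N\right) = -8 - \left(N + 2 N c\right) = -8 - N - 2 N c$)
$K{\left(f \right)} = \frac{62}{f}$
$\sqrt{K{\left(b{\left(24,-26 \right)} \right)} - 53873} = \sqrt{\frac{62}{-8 - -26 - \left(-52\right) 24} - 53873} = \sqrt{\frac{62}{-8 + 26 + 1248} - 53873} = \sqrt{\frac{62}{1266} - 53873} = \sqrt{62 \cdot \frac{1}{1266} - 53873} = \sqrt{\frac{31}{633} - 53873} = \sqrt{- \frac{34101578}{633}} = \frac{i \sqrt{21586298874}}{633}$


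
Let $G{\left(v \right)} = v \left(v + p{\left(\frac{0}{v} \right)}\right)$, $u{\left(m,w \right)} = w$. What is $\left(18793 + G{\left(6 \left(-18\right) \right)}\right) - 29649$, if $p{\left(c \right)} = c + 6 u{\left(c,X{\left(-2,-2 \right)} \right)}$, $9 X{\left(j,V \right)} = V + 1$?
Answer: $880$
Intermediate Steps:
$X{\left(j,V \right)} = \frac{1}{9} + \frac{V}{9}$ ($X{\left(j,V \right)} = \frac{V + 1}{9} = \frac{1 + V}{9} = \frac{1}{9} + \frac{V}{9}$)
$p{\left(c \right)} = - \frac{2}{3} + c$ ($p{\left(c \right)} = c + 6 \left(\frac{1}{9} + \frac{1}{9} \left(-2\right)\right) = c + 6 \left(\frac{1}{9} - \frac{2}{9}\right) = c + 6 \left(- \frac{1}{9}\right) = c - \frac{2}{3} = - \frac{2}{3} + c$)
$G{\left(v \right)} = v \left(- \frac{2}{3} + v\right)$ ($G{\left(v \right)} = v \left(v - \left(\frac{2}{3} + \frac{0}{v}\right)\right) = v \left(v + \left(- \frac{2}{3} + 0\right)\right) = v \left(v - \frac{2}{3}\right) = v \left(- \frac{2}{3} + v\right)$)
$\left(18793 + G{\left(6 \left(-18\right) \right)}\right) - 29649 = \left(18793 + \frac{6 \left(-18\right) \left(-2 + 3 \cdot 6 \left(-18\right)\right)}{3}\right) - 29649 = \left(18793 + \frac{1}{3} \left(-108\right) \left(-2 + 3 \left(-108\right)\right)\right) - 29649 = \left(18793 + \frac{1}{3} \left(-108\right) \left(-2 - 324\right)\right) - 29649 = \left(18793 + \frac{1}{3} \left(-108\right) \left(-326\right)\right) - 29649 = \left(18793 + 11736\right) - 29649 = 30529 - 29649 = 880$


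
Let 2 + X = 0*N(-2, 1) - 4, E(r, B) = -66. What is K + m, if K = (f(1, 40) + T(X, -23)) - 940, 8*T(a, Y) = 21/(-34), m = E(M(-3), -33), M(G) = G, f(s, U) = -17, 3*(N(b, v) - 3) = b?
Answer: -278277/272 ≈ -1023.1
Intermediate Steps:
N(b, v) = 3 + b/3
m = -66
X = -6 (X = -2 + (0*(3 + (⅓)*(-2)) - 4) = -2 + (0*(3 - ⅔) - 4) = -2 + (0*(7/3) - 4) = -2 + (0 - 4) = -2 - 4 = -6)
T(a, Y) = -21/272 (T(a, Y) = (21/(-34))/8 = (21*(-1/34))/8 = (⅛)*(-21/34) = -21/272)
K = -260325/272 (K = (-17 - 21/272) - 940 = -4645/272 - 940 = -260325/272 ≈ -957.08)
K + m = -260325/272 - 66 = -278277/272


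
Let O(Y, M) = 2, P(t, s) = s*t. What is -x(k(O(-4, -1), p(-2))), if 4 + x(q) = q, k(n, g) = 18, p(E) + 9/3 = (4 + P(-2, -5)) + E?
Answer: -14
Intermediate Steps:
p(E) = 11 + E (p(E) = -3 + ((4 - 5*(-2)) + E) = -3 + ((4 + 10) + E) = -3 + (14 + E) = 11 + E)
x(q) = -4 + q
-x(k(O(-4, -1), p(-2))) = -(-4 + 18) = -1*14 = -14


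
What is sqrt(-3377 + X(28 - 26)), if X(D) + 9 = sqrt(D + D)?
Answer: 6*I*sqrt(94) ≈ 58.172*I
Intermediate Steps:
X(D) = -9 + sqrt(2)*sqrt(D) (X(D) = -9 + sqrt(D + D) = -9 + sqrt(2*D) = -9 + sqrt(2)*sqrt(D))
sqrt(-3377 + X(28 - 26)) = sqrt(-3377 + (-9 + sqrt(2)*sqrt(28 - 26))) = sqrt(-3377 + (-9 + sqrt(2)*sqrt(2))) = sqrt(-3377 + (-9 + 2)) = sqrt(-3377 - 7) = sqrt(-3384) = 6*I*sqrt(94)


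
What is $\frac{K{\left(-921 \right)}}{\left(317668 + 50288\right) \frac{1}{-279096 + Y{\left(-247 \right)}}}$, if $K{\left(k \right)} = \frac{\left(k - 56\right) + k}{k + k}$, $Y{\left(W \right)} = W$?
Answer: $- \frac{265096507}{338887476} \approx -0.78226$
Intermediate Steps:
$K{\left(k \right)} = \frac{-56 + 2 k}{2 k}$ ($K{\left(k \right)} = \frac{\left(k - 56\right) + k}{2 k} = \left(\left(-56 + k\right) + k\right) \frac{1}{2 k} = \left(-56 + 2 k\right) \frac{1}{2 k} = \frac{-56 + 2 k}{2 k}$)
$\frac{K{\left(-921 \right)}}{\left(317668 + 50288\right) \frac{1}{-279096 + Y{\left(-247 \right)}}} = \frac{\frac{1}{-921} \left(-28 - 921\right)}{\left(317668 + 50288\right) \frac{1}{-279096 - 247}} = \frac{\left(- \frac{1}{921}\right) \left(-949\right)}{367956 \frac{1}{-279343}} = \frac{949}{921 \cdot 367956 \left(- \frac{1}{279343}\right)} = \frac{949}{921 \left(- \frac{367956}{279343}\right)} = \frac{949}{921} \left(- \frac{279343}{367956}\right) = - \frac{265096507}{338887476}$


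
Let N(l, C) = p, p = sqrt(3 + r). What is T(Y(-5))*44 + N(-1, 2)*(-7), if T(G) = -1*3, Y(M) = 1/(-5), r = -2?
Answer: -139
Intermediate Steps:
p = 1 (p = sqrt(3 - 2) = sqrt(1) = 1)
N(l, C) = 1
Y(M) = -1/5 (Y(M) = 1*(-1/5) = -1/5)
T(G) = -3
T(Y(-5))*44 + N(-1, 2)*(-7) = -3*44 + 1*(-7) = -132 - 7 = -139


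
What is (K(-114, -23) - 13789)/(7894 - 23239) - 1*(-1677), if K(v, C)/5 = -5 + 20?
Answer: 25747279/15345 ≈ 1677.9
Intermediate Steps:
K(v, C) = 75 (K(v, C) = 5*(-5 + 20) = 5*15 = 75)
(K(-114, -23) - 13789)/(7894 - 23239) - 1*(-1677) = (75 - 13789)/(7894 - 23239) - 1*(-1677) = -13714/(-15345) + 1677 = -13714*(-1/15345) + 1677 = 13714/15345 + 1677 = 25747279/15345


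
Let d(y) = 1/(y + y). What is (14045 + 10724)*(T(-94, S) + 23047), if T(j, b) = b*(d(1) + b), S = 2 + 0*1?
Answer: 570974988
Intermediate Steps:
d(y) = 1/(2*y)
S = 2 (S = 2 + 0 = 2)
T(j, b) = b*(½ + b) (T(j, b) = b*((½)/1 + b) = b*((½)*1 + b) = b*(½ + b))
(14045 + 10724)*(T(-94, S) + 23047) = (14045 + 10724)*(2*(½ + 2) + 23047) = 24769*(2*(5/2) + 23047) = 24769*(5 + 23047) = 24769*23052 = 570974988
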